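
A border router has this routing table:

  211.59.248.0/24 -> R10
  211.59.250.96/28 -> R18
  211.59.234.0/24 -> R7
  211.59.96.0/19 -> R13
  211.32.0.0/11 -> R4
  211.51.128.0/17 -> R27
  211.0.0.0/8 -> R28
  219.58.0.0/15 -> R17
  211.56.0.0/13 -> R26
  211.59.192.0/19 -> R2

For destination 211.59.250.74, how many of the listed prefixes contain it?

3

Prefixes containing 211.59.250.74:
  211.0.0.0/8 (211.0.0.0 - 211.255.255.255)
  211.32.0.0/11 (211.32.0.0 - 211.63.255.255)
  211.56.0.0/13 (211.56.0.0 - 211.63.255.255)
Total matching entries: 3.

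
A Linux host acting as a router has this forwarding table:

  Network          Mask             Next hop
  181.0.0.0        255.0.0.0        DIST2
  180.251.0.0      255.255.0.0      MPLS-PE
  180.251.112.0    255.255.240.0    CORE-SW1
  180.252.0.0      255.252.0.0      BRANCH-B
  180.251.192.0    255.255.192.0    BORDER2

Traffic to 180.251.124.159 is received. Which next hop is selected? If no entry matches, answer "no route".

CORE-SW1

Routes whose prefix contains 180.251.124.159:
  180.251.0.0/16 (180.251.0.0 - 180.251.255.255) -> MPLS-PE
  180.251.112.0/20 (180.251.112.0 - 180.251.127.255) -> CORE-SW1
Longest matching prefix is /20 -> next hop CORE-SW1.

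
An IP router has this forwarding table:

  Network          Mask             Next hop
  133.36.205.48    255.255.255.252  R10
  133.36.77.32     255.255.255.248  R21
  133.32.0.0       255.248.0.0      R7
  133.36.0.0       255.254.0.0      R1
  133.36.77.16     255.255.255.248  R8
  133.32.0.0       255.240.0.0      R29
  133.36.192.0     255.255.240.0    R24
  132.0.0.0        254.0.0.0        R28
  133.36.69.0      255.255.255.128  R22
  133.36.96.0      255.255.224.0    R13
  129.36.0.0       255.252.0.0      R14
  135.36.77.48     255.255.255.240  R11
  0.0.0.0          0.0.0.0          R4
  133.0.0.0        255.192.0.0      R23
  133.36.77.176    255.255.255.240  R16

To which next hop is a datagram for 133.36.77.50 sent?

R1

Routes whose prefix contains 133.36.77.50:
  0.0.0.0/0 (default, matches everything) -> R4
  132.0.0.0/7 (132.0.0.0 - 133.255.255.255) -> R28
  133.0.0.0/10 (133.0.0.0 - 133.63.255.255) -> R23
  133.32.0.0/12 (133.32.0.0 - 133.47.255.255) -> R29
  133.32.0.0/13 (133.32.0.0 - 133.39.255.255) -> R7
  133.36.0.0/15 (133.36.0.0 - 133.37.255.255) -> R1
More-specific entries that do NOT match:
  133.36.205.48/30 (133.36.205.48 - 133.36.205.51) does not contain 133.36.77.50
  133.36.77.32/29 (133.36.77.32 - 133.36.77.39) does not contain 133.36.77.50
  133.36.77.16/29 (133.36.77.16 - 133.36.77.23) does not contain 133.36.77.50
  135.36.77.48/28 (135.36.77.48 - 135.36.77.63) does not contain 133.36.77.50
  133.36.77.176/28 (133.36.77.176 - 133.36.77.191) does not contain 133.36.77.50
  133.36.69.0/25 (133.36.69.0 - 133.36.69.127) does not contain 133.36.77.50
  133.36.192.0/20 (133.36.192.0 - 133.36.207.255) does not contain 133.36.77.50
  133.36.96.0/19 (133.36.96.0 - 133.36.127.255) does not contain 133.36.77.50
Longest matching prefix is /15 -> next hop R1.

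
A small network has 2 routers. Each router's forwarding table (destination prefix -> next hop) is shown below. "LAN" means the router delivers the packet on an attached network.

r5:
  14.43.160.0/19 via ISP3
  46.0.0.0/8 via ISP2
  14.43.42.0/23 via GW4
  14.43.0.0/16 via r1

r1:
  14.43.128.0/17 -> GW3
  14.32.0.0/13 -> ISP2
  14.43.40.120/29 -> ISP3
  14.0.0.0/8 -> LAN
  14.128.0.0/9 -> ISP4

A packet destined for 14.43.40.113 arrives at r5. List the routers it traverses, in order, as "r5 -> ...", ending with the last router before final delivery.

At r5: longest match for 14.43.40.113 is 14.43.0.0/16 -> r1
At r1: longest match for 14.43.40.113 is 14.0.0.0/8 -> LAN

r5 -> r1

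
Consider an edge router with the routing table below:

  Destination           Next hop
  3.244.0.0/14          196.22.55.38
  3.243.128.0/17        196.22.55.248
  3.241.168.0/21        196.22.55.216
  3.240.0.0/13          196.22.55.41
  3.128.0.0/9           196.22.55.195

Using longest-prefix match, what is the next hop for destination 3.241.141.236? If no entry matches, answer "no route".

196.22.55.41

Routes whose prefix contains 3.241.141.236:
  3.128.0.0/9 (3.128.0.0 - 3.255.255.255) -> 196.22.55.195
  3.240.0.0/13 (3.240.0.0 - 3.247.255.255) -> 196.22.55.41
More-specific entries that do NOT match:
  3.241.168.0/21 (3.241.168.0 - 3.241.175.255) does not contain 3.241.141.236
  3.243.128.0/17 (3.243.128.0 - 3.243.255.255) does not contain 3.241.141.236
  3.244.0.0/14 (3.244.0.0 - 3.247.255.255) does not contain 3.241.141.236
Longest matching prefix is /13 -> next hop 196.22.55.41.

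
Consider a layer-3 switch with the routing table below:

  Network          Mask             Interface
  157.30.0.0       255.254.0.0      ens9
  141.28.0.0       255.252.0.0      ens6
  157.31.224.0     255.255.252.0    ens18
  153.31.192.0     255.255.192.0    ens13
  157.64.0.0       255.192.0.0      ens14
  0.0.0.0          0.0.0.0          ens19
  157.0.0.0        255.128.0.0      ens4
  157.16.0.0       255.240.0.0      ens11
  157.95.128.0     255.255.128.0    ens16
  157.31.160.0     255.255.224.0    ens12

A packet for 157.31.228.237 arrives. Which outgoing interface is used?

Routes whose prefix contains 157.31.228.237:
  0.0.0.0/0 (default, matches everything) -> ens19
  157.0.0.0/9 (157.0.0.0 - 157.127.255.255) -> ens4
  157.16.0.0/12 (157.16.0.0 - 157.31.255.255) -> ens11
  157.30.0.0/15 (157.30.0.0 - 157.31.255.255) -> ens9
More-specific entries that do NOT match:
  157.31.224.0/22 (157.31.224.0 - 157.31.227.255) does not contain 157.31.228.237
  157.31.160.0/19 (157.31.160.0 - 157.31.191.255) does not contain 157.31.228.237
  153.31.192.0/18 (153.31.192.0 - 153.31.255.255) does not contain 157.31.228.237
  157.95.128.0/17 (157.95.128.0 - 157.95.255.255) does not contain 157.31.228.237
Longest matching prefix is /15 -> interface ens9.

ens9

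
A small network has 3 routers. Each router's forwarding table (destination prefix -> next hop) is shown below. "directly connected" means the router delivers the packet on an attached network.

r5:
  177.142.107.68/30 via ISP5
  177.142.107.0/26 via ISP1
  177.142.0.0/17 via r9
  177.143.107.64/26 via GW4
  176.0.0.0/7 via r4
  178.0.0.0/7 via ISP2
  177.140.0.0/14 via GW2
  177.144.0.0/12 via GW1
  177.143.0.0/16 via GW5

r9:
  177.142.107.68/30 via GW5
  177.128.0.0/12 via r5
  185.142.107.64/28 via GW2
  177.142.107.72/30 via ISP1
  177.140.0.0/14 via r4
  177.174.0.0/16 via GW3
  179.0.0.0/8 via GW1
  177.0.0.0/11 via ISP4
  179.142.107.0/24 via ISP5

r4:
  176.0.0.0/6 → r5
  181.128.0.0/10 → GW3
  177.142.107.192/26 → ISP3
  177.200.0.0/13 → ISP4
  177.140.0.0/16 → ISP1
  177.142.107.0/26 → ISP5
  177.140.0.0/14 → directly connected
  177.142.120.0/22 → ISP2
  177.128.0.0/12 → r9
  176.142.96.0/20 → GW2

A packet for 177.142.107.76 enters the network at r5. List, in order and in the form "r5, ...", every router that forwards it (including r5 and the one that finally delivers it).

At r5: longest match for 177.142.107.76 is 177.142.0.0/17 -> r9
At r9: longest match for 177.142.107.76 is 177.140.0.0/14 -> r4
At r4: longest match for 177.142.107.76 is 177.140.0.0/14 -> directly connected

r5, r9, r4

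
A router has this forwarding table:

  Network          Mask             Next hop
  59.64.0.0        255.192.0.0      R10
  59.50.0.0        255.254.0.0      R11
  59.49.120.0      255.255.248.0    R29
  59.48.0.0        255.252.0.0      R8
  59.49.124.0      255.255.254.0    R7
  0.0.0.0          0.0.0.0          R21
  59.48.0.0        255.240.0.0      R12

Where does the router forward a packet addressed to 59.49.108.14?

R8

Routes whose prefix contains 59.49.108.14:
  0.0.0.0/0 (default, matches everything) -> R21
  59.48.0.0/12 (59.48.0.0 - 59.63.255.255) -> R12
  59.48.0.0/14 (59.48.0.0 - 59.51.255.255) -> R8
More-specific entries that do NOT match:
  59.49.124.0/23 (59.49.124.0 - 59.49.125.255) does not contain 59.49.108.14
  59.49.120.0/21 (59.49.120.0 - 59.49.127.255) does not contain 59.49.108.14
  59.50.0.0/15 (59.50.0.0 - 59.51.255.255) does not contain 59.49.108.14
Longest matching prefix is /14 -> next hop R8.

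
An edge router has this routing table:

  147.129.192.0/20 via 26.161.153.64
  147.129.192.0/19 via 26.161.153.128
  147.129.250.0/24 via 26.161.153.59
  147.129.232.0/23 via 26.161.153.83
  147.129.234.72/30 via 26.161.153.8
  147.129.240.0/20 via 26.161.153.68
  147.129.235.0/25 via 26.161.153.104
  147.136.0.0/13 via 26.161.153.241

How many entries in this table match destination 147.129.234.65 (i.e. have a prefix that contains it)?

No listed prefix contains 147.129.234.65.
Total matching entries: 0.

0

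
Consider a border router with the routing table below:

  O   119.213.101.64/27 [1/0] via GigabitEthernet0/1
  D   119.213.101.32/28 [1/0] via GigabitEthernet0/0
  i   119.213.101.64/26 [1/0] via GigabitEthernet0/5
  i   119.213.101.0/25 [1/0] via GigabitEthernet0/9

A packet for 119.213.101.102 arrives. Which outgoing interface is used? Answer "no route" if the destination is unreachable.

GigabitEthernet0/5

Routes whose prefix contains 119.213.101.102:
  119.213.101.0/25 (119.213.101.0 - 119.213.101.127) -> GigabitEthernet0/9
  119.213.101.64/26 (119.213.101.64 - 119.213.101.127) -> GigabitEthernet0/5
More-specific entries that do NOT match:
  119.213.101.32/28 (119.213.101.32 - 119.213.101.47) does not contain 119.213.101.102
  119.213.101.64/27 (119.213.101.64 - 119.213.101.95) does not contain 119.213.101.102
Longest matching prefix is /26 -> interface GigabitEthernet0/5.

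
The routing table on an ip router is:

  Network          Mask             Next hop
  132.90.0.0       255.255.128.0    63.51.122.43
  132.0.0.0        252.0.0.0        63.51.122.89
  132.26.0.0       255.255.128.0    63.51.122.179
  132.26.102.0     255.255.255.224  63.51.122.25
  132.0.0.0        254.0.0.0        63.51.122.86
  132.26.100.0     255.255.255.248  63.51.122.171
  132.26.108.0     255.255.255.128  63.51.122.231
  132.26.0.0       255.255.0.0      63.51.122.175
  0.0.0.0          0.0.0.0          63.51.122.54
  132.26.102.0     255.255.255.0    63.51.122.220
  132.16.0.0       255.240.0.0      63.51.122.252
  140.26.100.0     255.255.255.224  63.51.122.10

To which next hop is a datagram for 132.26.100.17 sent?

Routes whose prefix contains 132.26.100.17:
  0.0.0.0/0 (default, matches everything) -> 63.51.122.54
  132.0.0.0/6 (132.0.0.0 - 135.255.255.255) -> 63.51.122.89
  132.0.0.0/7 (132.0.0.0 - 133.255.255.255) -> 63.51.122.86
  132.16.0.0/12 (132.16.0.0 - 132.31.255.255) -> 63.51.122.252
  132.26.0.0/16 (132.26.0.0 - 132.26.255.255) -> 63.51.122.175
  132.26.0.0/17 (132.26.0.0 - 132.26.127.255) -> 63.51.122.179
More-specific entries that do NOT match:
  132.26.100.0/29 (132.26.100.0 - 132.26.100.7) does not contain 132.26.100.17
  132.26.102.0/27 (132.26.102.0 - 132.26.102.31) does not contain 132.26.100.17
  140.26.100.0/27 (140.26.100.0 - 140.26.100.31) does not contain 132.26.100.17
  132.26.108.0/25 (132.26.108.0 - 132.26.108.127) does not contain 132.26.100.17
  132.26.102.0/24 (132.26.102.0 - 132.26.102.255) does not contain 132.26.100.17
Longest matching prefix is /17 -> next hop 63.51.122.179.

63.51.122.179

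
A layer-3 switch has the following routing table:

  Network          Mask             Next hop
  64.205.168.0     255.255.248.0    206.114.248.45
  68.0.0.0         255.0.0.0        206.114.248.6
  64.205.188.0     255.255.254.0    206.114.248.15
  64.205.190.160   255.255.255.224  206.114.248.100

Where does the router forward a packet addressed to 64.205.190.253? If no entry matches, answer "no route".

no route

No entry's prefix contains 64.205.190.253; there is no default route.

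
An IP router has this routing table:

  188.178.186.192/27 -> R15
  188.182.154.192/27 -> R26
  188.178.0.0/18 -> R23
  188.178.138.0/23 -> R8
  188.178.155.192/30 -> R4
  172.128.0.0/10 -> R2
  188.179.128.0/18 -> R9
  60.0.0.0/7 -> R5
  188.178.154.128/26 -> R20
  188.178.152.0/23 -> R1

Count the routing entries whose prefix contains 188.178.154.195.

0

No listed prefix contains 188.178.154.195.
Total matching entries: 0.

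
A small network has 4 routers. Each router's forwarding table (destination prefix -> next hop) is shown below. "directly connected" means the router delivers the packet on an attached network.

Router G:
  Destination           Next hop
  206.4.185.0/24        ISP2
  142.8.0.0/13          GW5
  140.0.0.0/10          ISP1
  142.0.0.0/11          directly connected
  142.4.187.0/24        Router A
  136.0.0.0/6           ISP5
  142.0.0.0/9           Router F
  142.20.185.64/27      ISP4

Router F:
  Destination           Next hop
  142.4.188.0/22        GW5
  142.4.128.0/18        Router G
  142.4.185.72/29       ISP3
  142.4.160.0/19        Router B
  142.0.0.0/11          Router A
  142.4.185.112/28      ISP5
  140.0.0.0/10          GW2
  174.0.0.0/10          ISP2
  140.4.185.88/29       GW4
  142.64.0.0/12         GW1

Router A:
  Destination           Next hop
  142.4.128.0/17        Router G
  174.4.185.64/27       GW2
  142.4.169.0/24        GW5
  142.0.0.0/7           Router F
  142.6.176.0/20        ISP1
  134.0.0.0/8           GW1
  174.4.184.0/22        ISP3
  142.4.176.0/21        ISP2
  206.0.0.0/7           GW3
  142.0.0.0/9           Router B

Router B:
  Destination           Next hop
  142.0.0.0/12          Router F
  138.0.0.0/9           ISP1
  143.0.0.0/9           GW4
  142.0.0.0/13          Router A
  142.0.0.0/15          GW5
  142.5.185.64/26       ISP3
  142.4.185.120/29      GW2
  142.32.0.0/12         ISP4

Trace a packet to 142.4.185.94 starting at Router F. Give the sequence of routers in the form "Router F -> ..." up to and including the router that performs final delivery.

At Router F: longest match for 142.4.185.94 is 142.4.160.0/19 -> Router B
At Router B: longest match for 142.4.185.94 is 142.0.0.0/13 -> Router A
At Router A: longest match for 142.4.185.94 is 142.4.128.0/17 -> Router G
At Router G: longest match for 142.4.185.94 is 142.0.0.0/11 -> directly connected

Router F -> Router B -> Router A -> Router G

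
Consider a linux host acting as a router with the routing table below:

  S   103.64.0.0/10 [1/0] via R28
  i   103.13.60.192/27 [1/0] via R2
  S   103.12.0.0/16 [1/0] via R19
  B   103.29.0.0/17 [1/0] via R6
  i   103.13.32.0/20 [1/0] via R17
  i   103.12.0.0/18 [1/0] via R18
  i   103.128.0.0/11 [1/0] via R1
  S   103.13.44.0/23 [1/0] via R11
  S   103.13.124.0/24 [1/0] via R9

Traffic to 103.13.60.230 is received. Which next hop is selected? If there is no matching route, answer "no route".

No entry's prefix contains 103.13.60.230; there is no default route.

no route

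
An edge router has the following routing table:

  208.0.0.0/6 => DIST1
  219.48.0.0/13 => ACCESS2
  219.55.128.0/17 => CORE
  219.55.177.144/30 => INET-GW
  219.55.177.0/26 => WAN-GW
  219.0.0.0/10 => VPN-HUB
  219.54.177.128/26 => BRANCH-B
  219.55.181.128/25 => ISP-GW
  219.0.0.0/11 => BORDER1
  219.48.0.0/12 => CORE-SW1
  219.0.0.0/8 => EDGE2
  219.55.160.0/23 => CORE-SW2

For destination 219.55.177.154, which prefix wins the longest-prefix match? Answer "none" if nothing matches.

219.55.128.0/17

Entries matching 219.55.177.154:
  219.0.0.0/8 (219.0.0.0 - 219.255.255.255)
  219.0.0.0/10 (219.0.0.0 - 219.63.255.255)
  219.48.0.0/12 (219.48.0.0 - 219.63.255.255)
  219.48.0.0/13 (219.48.0.0 - 219.55.255.255)
  219.55.128.0/17 (219.55.128.0 - 219.55.255.255)
Most specific is 219.55.128.0/17.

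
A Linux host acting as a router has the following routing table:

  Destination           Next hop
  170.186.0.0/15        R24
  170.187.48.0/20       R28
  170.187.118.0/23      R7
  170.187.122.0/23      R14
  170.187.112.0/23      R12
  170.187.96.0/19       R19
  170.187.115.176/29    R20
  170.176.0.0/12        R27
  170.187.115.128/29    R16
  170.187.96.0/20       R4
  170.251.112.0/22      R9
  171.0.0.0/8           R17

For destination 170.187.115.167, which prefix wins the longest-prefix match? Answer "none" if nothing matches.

Entries matching 170.187.115.167:
  170.176.0.0/12 (170.176.0.0 - 170.191.255.255)
  170.186.0.0/15 (170.186.0.0 - 170.187.255.255)
  170.187.96.0/19 (170.187.96.0 - 170.187.127.255)
Most specific is 170.187.96.0/19.

170.187.96.0/19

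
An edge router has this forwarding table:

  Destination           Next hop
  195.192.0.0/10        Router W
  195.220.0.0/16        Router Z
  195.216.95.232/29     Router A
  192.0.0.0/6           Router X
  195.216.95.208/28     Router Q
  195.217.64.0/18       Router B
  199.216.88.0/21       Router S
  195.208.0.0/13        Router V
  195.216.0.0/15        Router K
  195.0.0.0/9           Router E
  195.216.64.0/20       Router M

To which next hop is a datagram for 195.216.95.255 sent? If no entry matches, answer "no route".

Router K

Routes whose prefix contains 195.216.95.255:
  192.0.0.0/6 (192.0.0.0 - 195.255.255.255) -> Router X
  195.192.0.0/10 (195.192.0.0 - 195.255.255.255) -> Router W
  195.216.0.0/15 (195.216.0.0 - 195.217.255.255) -> Router K
More-specific entries that do NOT match:
  195.216.95.232/29 (195.216.95.232 - 195.216.95.239) does not contain 195.216.95.255
  195.216.95.208/28 (195.216.95.208 - 195.216.95.223) does not contain 195.216.95.255
  199.216.88.0/21 (199.216.88.0 - 199.216.95.255) does not contain 195.216.95.255
  195.216.64.0/20 (195.216.64.0 - 195.216.79.255) does not contain 195.216.95.255
  195.217.64.0/18 (195.217.64.0 - 195.217.127.255) does not contain 195.216.95.255
  195.220.0.0/16 (195.220.0.0 - 195.220.255.255) does not contain 195.216.95.255
Longest matching prefix is /15 -> next hop Router K.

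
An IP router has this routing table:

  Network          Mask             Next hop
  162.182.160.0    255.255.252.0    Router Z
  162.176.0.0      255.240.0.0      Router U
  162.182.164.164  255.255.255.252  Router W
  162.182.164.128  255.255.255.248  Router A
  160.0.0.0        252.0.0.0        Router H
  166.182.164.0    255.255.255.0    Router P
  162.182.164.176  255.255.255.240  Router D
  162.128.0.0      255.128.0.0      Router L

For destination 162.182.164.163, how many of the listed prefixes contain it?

3

Prefixes containing 162.182.164.163:
  160.0.0.0/6 (160.0.0.0 - 163.255.255.255)
  162.128.0.0/9 (162.128.0.0 - 162.255.255.255)
  162.176.0.0/12 (162.176.0.0 - 162.191.255.255)
Total matching entries: 3.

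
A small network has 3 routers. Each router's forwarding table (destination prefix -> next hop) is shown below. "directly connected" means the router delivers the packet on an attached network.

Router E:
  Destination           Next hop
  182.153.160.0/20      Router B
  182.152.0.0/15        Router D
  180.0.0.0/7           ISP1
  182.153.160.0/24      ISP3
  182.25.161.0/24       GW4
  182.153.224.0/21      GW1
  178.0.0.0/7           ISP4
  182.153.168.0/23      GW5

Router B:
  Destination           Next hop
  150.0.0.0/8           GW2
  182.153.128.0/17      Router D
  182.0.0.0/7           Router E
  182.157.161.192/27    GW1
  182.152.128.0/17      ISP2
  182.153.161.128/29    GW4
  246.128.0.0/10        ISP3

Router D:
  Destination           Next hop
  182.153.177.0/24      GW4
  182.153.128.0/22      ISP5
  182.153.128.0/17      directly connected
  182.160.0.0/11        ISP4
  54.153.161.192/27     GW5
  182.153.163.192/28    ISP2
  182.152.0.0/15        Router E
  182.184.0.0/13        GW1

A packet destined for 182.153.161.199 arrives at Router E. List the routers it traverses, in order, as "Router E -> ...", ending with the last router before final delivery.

At Router E: longest match for 182.153.161.199 is 182.153.160.0/20 -> Router B
At Router B: longest match for 182.153.161.199 is 182.153.128.0/17 -> Router D
At Router D: longest match for 182.153.161.199 is 182.153.128.0/17 -> directly connected

Router E -> Router B -> Router D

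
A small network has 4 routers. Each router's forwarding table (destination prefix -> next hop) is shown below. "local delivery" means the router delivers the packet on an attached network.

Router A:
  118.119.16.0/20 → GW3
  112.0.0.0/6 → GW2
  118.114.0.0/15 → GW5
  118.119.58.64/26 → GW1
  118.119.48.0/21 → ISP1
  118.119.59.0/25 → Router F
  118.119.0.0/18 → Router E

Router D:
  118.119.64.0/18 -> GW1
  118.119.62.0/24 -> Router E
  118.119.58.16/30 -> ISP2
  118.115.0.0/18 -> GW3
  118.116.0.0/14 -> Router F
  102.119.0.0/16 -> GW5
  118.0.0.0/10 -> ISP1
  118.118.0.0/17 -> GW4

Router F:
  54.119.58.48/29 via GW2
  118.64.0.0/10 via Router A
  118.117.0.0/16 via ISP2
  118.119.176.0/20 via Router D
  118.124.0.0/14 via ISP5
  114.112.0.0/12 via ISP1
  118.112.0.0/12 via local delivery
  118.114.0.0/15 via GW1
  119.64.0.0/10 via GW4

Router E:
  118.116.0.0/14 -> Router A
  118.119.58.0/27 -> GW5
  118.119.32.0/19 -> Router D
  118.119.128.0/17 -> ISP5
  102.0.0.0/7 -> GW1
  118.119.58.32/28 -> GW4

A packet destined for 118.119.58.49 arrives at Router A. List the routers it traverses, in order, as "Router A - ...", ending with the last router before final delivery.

Router A - Router E - Router D - Router F

At Router A: longest match for 118.119.58.49 is 118.119.0.0/18 -> Router E
At Router E: longest match for 118.119.58.49 is 118.119.32.0/19 -> Router D
At Router D: longest match for 118.119.58.49 is 118.116.0.0/14 -> Router F
At Router F: longest match for 118.119.58.49 is 118.112.0.0/12 -> local delivery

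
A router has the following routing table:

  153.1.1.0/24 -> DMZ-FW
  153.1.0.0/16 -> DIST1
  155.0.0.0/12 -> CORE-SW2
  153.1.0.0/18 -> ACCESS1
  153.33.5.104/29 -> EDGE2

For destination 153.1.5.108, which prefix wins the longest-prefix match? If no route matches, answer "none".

153.1.0.0/18

Entries matching 153.1.5.108:
  153.1.0.0/16 (153.1.0.0 - 153.1.255.255)
  153.1.0.0/18 (153.1.0.0 - 153.1.63.255)
Most specific is 153.1.0.0/18.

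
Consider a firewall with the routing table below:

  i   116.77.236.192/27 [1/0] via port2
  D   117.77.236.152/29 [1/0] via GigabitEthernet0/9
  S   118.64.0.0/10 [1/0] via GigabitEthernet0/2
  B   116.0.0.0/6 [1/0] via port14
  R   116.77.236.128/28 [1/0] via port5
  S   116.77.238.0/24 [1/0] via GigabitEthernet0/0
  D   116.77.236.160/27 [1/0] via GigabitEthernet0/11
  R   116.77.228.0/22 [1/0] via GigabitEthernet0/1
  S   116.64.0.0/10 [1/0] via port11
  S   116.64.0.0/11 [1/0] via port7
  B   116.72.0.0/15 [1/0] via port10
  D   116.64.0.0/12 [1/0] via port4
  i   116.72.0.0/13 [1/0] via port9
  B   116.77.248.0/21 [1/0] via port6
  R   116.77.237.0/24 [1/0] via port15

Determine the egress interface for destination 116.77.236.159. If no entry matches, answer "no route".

Routes whose prefix contains 116.77.236.159:
  116.0.0.0/6 (116.0.0.0 - 119.255.255.255) -> port14
  116.64.0.0/10 (116.64.0.0 - 116.127.255.255) -> port11
  116.64.0.0/11 (116.64.0.0 - 116.95.255.255) -> port7
  116.64.0.0/12 (116.64.0.0 - 116.79.255.255) -> port4
  116.72.0.0/13 (116.72.0.0 - 116.79.255.255) -> port9
More-specific entries that do NOT match:
  117.77.236.152/29 (117.77.236.152 - 117.77.236.159) does not contain 116.77.236.159
  116.77.236.128/28 (116.77.236.128 - 116.77.236.143) does not contain 116.77.236.159
  116.77.236.192/27 (116.77.236.192 - 116.77.236.223) does not contain 116.77.236.159
  116.77.236.160/27 (116.77.236.160 - 116.77.236.191) does not contain 116.77.236.159
  116.77.238.0/24 (116.77.238.0 - 116.77.238.255) does not contain 116.77.236.159
  116.77.237.0/24 (116.77.237.0 - 116.77.237.255) does not contain 116.77.236.159
  116.77.228.0/22 (116.77.228.0 - 116.77.231.255) does not contain 116.77.236.159
  116.77.248.0/21 (116.77.248.0 - 116.77.255.255) does not contain 116.77.236.159
  116.72.0.0/15 (116.72.0.0 - 116.73.255.255) does not contain 116.77.236.159
Longest matching prefix is /13 -> interface port9.

port9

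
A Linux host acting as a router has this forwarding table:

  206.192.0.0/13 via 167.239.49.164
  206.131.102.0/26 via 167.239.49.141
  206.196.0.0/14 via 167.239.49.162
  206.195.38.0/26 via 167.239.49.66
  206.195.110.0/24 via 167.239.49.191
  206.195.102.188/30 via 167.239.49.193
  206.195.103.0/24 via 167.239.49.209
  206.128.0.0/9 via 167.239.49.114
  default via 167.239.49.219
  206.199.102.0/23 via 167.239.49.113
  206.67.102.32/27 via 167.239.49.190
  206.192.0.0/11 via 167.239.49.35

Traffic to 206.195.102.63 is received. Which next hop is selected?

Routes whose prefix contains 206.195.102.63:
  0.0.0.0/0 (default, matches everything) -> 167.239.49.219
  206.128.0.0/9 (206.128.0.0 - 206.255.255.255) -> 167.239.49.114
  206.192.0.0/11 (206.192.0.0 - 206.223.255.255) -> 167.239.49.35
  206.192.0.0/13 (206.192.0.0 - 206.199.255.255) -> 167.239.49.164
More-specific entries that do NOT match:
  206.195.102.188/30 (206.195.102.188 - 206.195.102.191) does not contain 206.195.102.63
  206.67.102.32/27 (206.67.102.32 - 206.67.102.63) does not contain 206.195.102.63
  206.131.102.0/26 (206.131.102.0 - 206.131.102.63) does not contain 206.195.102.63
  206.195.38.0/26 (206.195.38.0 - 206.195.38.63) does not contain 206.195.102.63
  206.195.110.0/24 (206.195.110.0 - 206.195.110.255) does not contain 206.195.102.63
  206.195.103.0/24 (206.195.103.0 - 206.195.103.255) does not contain 206.195.102.63
  206.199.102.0/23 (206.199.102.0 - 206.199.103.255) does not contain 206.195.102.63
  206.196.0.0/14 (206.196.0.0 - 206.199.255.255) does not contain 206.195.102.63
Longest matching prefix is /13 -> next hop 167.239.49.164.

167.239.49.164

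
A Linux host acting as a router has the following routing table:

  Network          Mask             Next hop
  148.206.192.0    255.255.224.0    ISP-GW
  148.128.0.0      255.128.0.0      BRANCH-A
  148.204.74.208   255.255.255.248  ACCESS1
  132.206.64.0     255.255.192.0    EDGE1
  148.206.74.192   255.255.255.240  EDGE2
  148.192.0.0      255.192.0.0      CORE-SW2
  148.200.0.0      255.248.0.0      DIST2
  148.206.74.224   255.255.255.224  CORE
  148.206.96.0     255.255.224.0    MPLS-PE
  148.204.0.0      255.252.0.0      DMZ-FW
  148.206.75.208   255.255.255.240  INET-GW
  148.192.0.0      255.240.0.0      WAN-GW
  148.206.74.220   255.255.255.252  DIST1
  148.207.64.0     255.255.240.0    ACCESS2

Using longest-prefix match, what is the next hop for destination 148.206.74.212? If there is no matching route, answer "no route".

Routes whose prefix contains 148.206.74.212:
  148.128.0.0/9 (148.128.0.0 - 148.255.255.255) -> BRANCH-A
  148.192.0.0/10 (148.192.0.0 - 148.255.255.255) -> CORE-SW2
  148.192.0.0/12 (148.192.0.0 - 148.207.255.255) -> WAN-GW
  148.200.0.0/13 (148.200.0.0 - 148.207.255.255) -> DIST2
  148.204.0.0/14 (148.204.0.0 - 148.207.255.255) -> DMZ-FW
More-specific entries that do NOT match:
  148.206.74.220/30 (148.206.74.220 - 148.206.74.223) does not contain 148.206.74.212
  148.204.74.208/29 (148.204.74.208 - 148.204.74.215) does not contain 148.206.74.212
  148.206.74.192/28 (148.206.74.192 - 148.206.74.207) does not contain 148.206.74.212
  148.206.75.208/28 (148.206.75.208 - 148.206.75.223) does not contain 148.206.74.212
  148.206.74.224/27 (148.206.74.224 - 148.206.74.255) does not contain 148.206.74.212
  148.207.64.0/20 (148.207.64.0 - 148.207.79.255) does not contain 148.206.74.212
  148.206.192.0/19 (148.206.192.0 - 148.206.223.255) does not contain 148.206.74.212
  148.206.96.0/19 (148.206.96.0 - 148.206.127.255) does not contain 148.206.74.212
  132.206.64.0/18 (132.206.64.0 - 132.206.127.255) does not contain 148.206.74.212
Longest matching prefix is /14 -> next hop DMZ-FW.

DMZ-FW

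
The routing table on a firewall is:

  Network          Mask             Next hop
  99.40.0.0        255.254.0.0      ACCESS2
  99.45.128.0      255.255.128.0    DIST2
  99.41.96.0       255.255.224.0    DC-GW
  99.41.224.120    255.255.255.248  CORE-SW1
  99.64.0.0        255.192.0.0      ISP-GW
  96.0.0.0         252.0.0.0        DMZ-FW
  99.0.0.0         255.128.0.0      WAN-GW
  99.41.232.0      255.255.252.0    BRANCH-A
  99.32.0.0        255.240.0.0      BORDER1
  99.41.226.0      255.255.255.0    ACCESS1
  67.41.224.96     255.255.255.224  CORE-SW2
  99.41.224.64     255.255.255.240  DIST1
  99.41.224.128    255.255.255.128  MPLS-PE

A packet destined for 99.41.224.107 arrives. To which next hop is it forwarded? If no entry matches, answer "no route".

Routes whose prefix contains 99.41.224.107:
  96.0.0.0/6 (96.0.0.0 - 99.255.255.255) -> DMZ-FW
  99.0.0.0/9 (99.0.0.0 - 99.127.255.255) -> WAN-GW
  99.32.0.0/12 (99.32.0.0 - 99.47.255.255) -> BORDER1
  99.40.0.0/15 (99.40.0.0 - 99.41.255.255) -> ACCESS2
More-specific entries that do NOT match:
  99.41.224.120/29 (99.41.224.120 - 99.41.224.127) does not contain 99.41.224.107
  99.41.224.64/28 (99.41.224.64 - 99.41.224.79) does not contain 99.41.224.107
  67.41.224.96/27 (67.41.224.96 - 67.41.224.127) does not contain 99.41.224.107
  99.41.224.128/25 (99.41.224.128 - 99.41.224.255) does not contain 99.41.224.107
  99.41.226.0/24 (99.41.226.0 - 99.41.226.255) does not contain 99.41.224.107
  99.41.232.0/22 (99.41.232.0 - 99.41.235.255) does not contain 99.41.224.107
  99.41.96.0/19 (99.41.96.0 - 99.41.127.255) does not contain 99.41.224.107
  99.45.128.0/17 (99.45.128.0 - 99.45.255.255) does not contain 99.41.224.107
Longest matching prefix is /15 -> next hop ACCESS2.

ACCESS2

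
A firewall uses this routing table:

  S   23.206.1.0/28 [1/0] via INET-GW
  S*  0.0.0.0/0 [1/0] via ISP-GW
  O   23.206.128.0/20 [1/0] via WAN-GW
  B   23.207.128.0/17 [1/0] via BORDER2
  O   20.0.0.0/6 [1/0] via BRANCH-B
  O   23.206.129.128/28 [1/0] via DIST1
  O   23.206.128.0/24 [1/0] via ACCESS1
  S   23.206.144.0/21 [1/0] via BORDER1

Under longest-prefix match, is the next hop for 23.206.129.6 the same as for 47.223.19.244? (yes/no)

no

23.206.129.6: longest match 23.206.128.0/20 -> WAN-GW
47.223.19.244: longest match 0.0.0.0/0 -> ISP-GW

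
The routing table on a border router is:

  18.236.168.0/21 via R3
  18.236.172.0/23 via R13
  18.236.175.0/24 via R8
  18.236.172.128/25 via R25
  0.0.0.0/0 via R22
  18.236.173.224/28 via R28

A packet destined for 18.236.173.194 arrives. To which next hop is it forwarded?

R13

Routes whose prefix contains 18.236.173.194:
  0.0.0.0/0 (default, matches everything) -> R22
  18.236.168.0/21 (18.236.168.0 - 18.236.175.255) -> R3
  18.236.172.0/23 (18.236.172.0 - 18.236.173.255) -> R13
More-specific entries that do NOT match:
  18.236.173.224/28 (18.236.173.224 - 18.236.173.239) does not contain 18.236.173.194
  18.236.172.128/25 (18.236.172.128 - 18.236.172.255) does not contain 18.236.173.194
  18.236.175.0/24 (18.236.175.0 - 18.236.175.255) does not contain 18.236.173.194
Longest matching prefix is /23 -> next hop R13.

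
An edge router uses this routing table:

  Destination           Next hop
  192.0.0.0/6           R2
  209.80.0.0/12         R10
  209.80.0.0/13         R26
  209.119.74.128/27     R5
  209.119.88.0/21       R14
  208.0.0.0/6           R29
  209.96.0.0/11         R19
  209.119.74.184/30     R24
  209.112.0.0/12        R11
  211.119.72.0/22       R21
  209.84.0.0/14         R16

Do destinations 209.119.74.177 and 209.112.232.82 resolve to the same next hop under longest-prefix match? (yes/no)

yes

209.119.74.177: longest match 209.112.0.0/12 -> R11
209.112.232.82: longest match 209.112.0.0/12 -> R11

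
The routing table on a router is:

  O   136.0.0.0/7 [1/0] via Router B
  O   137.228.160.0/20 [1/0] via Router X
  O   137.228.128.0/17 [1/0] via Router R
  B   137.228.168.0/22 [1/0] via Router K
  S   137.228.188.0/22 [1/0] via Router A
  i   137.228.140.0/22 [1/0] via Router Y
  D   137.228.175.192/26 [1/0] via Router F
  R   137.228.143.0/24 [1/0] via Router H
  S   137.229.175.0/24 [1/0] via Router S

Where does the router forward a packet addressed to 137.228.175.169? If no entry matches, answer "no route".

Routes whose prefix contains 137.228.175.169:
  136.0.0.0/7 (136.0.0.0 - 137.255.255.255) -> Router B
  137.228.128.0/17 (137.228.128.0 - 137.228.255.255) -> Router R
  137.228.160.0/20 (137.228.160.0 - 137.228.175.255) -> Router X
More-specific entries that do NOT match:
  137.228.175.192/26 (137.228.175.192 - 137.228.175.255) does not contain 137.228.175.169
  137.228.143.0/24 (137.228.143.0 - 137.228.143.255) does not contain 137.228.175.169
  137.229.175.0/24 (137.229.175.0 - 137.229.175.255) does not contain 137.228.175.169
  137.228.168.0/22 (137.228.168.0 - 137.228.171.255) does not contain 137.228.175.169
  137.228.188.0/22 (137.228.188.0 - 137.228.191.255) does not contain 137.228.175.169
  137.228.140.0/22 (137.228.140.0 - 137.228.143.255) does not contain 137.228.175.169
Longest matching prefix is /20 -> next hop Router X.

Router X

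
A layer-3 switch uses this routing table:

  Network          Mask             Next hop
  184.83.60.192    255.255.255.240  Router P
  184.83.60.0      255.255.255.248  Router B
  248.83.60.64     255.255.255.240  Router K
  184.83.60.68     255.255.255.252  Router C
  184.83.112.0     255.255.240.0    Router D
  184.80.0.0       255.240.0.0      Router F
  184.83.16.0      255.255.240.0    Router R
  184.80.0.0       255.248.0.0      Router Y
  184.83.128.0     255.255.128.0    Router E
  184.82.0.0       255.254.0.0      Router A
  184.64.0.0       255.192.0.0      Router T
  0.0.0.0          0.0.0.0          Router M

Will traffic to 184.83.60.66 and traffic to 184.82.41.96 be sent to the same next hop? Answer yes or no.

yes

184.83.60.66: longest match 184.82.0.0/15 -> Router A
184.82.41.96: longest match 184.82.0.0/15 -> Router A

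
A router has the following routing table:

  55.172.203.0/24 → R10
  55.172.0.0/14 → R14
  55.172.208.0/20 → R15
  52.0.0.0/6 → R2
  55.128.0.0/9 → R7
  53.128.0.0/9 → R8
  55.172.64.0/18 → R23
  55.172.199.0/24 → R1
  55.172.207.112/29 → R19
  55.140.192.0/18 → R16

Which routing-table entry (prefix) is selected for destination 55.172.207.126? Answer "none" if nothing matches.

Entries matching 55.172.207.126:
  52.0.0.0/6 (52.0.0.0 - 55.255.255.255)
  55.128.0.0/9 (55.128.0.0 - 55.255.255.255)
  55.172.0.0/14 (55.172.0.0 - 55.175.255.255)
Most specific is 55.172.0.0/14.

55.172.0.0/14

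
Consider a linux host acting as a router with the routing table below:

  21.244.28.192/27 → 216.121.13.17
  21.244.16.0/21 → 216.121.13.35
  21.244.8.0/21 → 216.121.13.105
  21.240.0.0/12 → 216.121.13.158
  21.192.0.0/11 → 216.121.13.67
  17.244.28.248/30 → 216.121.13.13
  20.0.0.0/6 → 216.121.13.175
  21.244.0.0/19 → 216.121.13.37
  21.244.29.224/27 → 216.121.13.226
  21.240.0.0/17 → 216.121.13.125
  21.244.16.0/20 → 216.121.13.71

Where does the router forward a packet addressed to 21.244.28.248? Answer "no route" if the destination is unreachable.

Routes whose prefix contains 21.244.28.248:
  20.0.0.0/6 (20.0.0.0 - 23.255.255.255) -> 216.121.13.175
  21.240.0.0/12 (21.240.0.0 - 21.255.255.255) -> 216.121.13.158
  21.244.0.0/19 (21.244.0.0 - 21.244.31.255) -> 216.121.13.37
  21.244.16.0/20 (21.244.16.0 - 21.244.31.255) -> 216.121.13.71
More-specific entries that do NOT match:
  17.244.28.248/30 (17.244.28.248 - 17.244.28.251) does not contain 21.244.28.248
  21.244.28.192/27 (21.244.28.192 - 21.244.28.223) does not contain 21.244.28.248
  21.244.29.224/27 (21.244.29.224 - 21.244.29.255) does not contain 21.244.28.248
  21.244.16.0/21 (21.244.16.0 - 21.244.23.255) does not contain 21.244.28.248
  21.244.8.0/21 (21.244.8.0 - 21.244.15.255) does not contain 21.244.28.248
Longest matching prefix is /20 -> next hop 216.121.13.71.

216.121.13.71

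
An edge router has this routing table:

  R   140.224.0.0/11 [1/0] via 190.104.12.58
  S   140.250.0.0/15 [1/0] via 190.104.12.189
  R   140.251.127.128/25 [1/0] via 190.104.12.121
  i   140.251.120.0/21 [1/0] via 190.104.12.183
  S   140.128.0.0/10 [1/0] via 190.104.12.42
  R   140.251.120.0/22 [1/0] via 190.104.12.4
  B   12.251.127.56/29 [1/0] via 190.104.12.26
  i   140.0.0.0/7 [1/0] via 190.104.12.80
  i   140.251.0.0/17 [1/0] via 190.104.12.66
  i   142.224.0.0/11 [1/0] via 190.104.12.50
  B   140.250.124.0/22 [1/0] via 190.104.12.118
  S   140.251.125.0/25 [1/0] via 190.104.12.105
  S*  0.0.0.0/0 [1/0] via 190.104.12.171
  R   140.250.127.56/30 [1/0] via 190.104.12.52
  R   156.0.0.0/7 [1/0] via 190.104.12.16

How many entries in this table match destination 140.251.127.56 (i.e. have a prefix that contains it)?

6

Prefixes containing 140.251.127.56:
  0.0.0.0/0 (default, matches everything)
  140.0.0.0/7 (140.0.0.0 - 141.255.255.255)
  140.224.0.0/11 (140.224.0.0 - 140.255.255.255)
  140.250.0.0/15 (140.250.0.0 - 140.251.255.255)
  140.251.0.0/17 (140.251.0.0 - 140.251.127.255)
  140.251.120.0/21 (140.251.120.0 - 140.251.127.255)
Total matching entries: 6.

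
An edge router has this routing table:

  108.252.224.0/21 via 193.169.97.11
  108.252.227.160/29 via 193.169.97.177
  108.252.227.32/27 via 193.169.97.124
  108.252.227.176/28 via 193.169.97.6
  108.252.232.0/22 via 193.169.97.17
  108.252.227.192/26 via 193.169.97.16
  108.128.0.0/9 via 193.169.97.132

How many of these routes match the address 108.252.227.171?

Prefixes containing 108.252.227.171:
  108.128.0.0/9 (108.128.0.0 - 108.255.255.255)
  108.252.224.0/21 (108.252.224.0 - 108.252.231.255)
Total matching entries: 2.

2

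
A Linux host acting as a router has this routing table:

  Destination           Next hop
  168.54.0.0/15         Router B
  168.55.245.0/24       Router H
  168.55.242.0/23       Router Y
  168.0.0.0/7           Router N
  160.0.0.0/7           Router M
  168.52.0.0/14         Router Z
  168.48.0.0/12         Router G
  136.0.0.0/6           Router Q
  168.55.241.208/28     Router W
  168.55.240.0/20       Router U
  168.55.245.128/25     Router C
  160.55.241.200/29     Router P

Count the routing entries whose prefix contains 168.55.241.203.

5

Prefixes containing 168.55.241.203:
  168.0.0.0/7 (168.0.0.0 - 169.255.255.255)
  168.48.0.0/12 (168.48.0.0 - 168.63.255.255)
  168.52.0.0/14 (168.52.0.0 - 168.55.255.255)
  168.54.0.0/15 (168.54.0.0 - 168.55.255.255)
  168.55.240.0/20 (168.55.240.0 - 168.55.255.255)
Total matching entries: 5.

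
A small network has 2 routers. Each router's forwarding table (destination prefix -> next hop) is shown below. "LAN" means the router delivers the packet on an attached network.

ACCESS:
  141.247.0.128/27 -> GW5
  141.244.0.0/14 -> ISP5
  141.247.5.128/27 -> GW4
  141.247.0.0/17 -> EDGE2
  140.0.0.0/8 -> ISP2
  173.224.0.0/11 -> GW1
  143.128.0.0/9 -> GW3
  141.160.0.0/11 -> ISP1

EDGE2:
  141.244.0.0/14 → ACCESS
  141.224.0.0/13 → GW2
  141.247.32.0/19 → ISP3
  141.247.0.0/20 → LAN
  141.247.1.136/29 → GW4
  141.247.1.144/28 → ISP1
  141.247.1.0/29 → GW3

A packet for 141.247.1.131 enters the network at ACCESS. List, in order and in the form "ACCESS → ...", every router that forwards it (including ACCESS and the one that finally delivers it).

At ACCESS: longest match for 141.247.1.131 is 141.247.0.0/17 -> EDGE2
At EDGE2: longest match for 141.247.1.131 is 141.247.0.0/20 -> LAN

ACCESS → EDGE2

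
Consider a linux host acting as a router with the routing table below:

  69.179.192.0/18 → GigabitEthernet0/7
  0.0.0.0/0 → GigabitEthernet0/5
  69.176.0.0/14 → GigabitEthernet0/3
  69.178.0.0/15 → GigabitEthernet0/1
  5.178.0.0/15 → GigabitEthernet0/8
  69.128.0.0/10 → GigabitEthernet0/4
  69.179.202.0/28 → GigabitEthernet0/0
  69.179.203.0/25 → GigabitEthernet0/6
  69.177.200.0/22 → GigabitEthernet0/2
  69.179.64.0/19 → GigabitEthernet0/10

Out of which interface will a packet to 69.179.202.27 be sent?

Routes whose prefix contains 69.179.202.27:
  0.0.0.0/0 (default, matches everything) -> GigabitEthernet0/5
  69.128.0.0/10 (69.128.0.0 - 69.191.255.255) -> GigabitEthernet0/4
  69.176.0.0/14 (69.176.0.0 - 69.179.255.255) -> GigabitEthernet0/3
  69.178.0.0/15 (69.178.0.0 - 69.179.255.255) -> GigabitEthernet0/1
  69.179.192.0/18 (69.179.192.0 - 69.179.255.255) -> GigabitEthernet0/7
More-specific entries that do NOT match:
  69.179.202.0/28 (69.179.202.0 - 69.179.202.15) does not contain 69.179.202.27
  69.179.203.0/25 (69.179.203.0 - 69.179.203.127) does not contain 69.179.202.27
  69.177.200.0/22 (69.177.200.0 - 69.177.203.255) does not contain 69.179.202.27
  69.179.64.0/19 (69.179.64.0 - 69.179.95.255) does not contain 69.179.202.27
Longest matching prefix is /18 -> interface GigabitEthernet0/7.

GigabitEthernet0/7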